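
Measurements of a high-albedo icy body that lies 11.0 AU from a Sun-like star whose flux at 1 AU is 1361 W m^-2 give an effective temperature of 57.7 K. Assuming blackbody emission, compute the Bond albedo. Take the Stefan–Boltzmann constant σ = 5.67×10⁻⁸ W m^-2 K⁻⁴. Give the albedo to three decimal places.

Irradiance scales as 1/d², so S = 1361 W m^-2 × (1/11.0)² = 11.25 W m^-2.
From σT⁴ = S(1−α)/4 we invert for α: 1−α = 4σT⁴/S.
σT⁴ = 0.6285 W m^-2, so 4σT⁴ = 2.514 W m^-2.
1−α = 2.514/11.25 = 0.2235, so α = 0.7765.

0.777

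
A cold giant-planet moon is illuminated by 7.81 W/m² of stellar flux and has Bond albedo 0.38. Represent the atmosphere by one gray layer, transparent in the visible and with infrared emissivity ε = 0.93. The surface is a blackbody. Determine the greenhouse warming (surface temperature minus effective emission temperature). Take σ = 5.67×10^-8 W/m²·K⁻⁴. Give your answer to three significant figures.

Effective emission temperature (TOA balance): σT_e⁴ = S(1−α)/4 = 1.211 W/m² → T_e = 67.98 K.
The surface balance (absorbed SW + ε·downward IR = σT_s⁴) with T_a⁴ = T_s⁴/2 reduces to T_s = T_e·[2/(2−ε)]^¼ = 79.48 K.
T_s − T_e = 79.48 − 67.98 = 11.51 K.

11.5 kelvin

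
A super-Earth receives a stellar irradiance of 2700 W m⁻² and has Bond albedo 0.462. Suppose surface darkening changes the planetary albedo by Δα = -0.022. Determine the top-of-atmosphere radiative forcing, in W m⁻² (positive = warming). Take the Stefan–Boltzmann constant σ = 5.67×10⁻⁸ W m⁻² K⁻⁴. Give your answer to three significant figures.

14.8 W m⁻²

The change in absorbed flux is Δ[S(1−α)/4] = −SΔα/4 = 14.85 W m⁻².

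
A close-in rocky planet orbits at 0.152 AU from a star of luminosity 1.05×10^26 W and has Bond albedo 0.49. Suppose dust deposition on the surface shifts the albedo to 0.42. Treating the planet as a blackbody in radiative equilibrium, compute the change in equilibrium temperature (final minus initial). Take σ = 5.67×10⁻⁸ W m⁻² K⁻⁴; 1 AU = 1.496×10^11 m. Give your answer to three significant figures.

d = 0.152 × 1.496×10^11 m = 2.274×10^10 m.
S = L/(4πd²) = 16160 W m⁻².
Initial: T₁ = [S(1−0.49)/(4σ)]^(1/4) = 436.6 K.
With α = 0.42, T₂ = 450.9 K.
ΔT = T₂ − T₁ = 14.27 K.

14.3 K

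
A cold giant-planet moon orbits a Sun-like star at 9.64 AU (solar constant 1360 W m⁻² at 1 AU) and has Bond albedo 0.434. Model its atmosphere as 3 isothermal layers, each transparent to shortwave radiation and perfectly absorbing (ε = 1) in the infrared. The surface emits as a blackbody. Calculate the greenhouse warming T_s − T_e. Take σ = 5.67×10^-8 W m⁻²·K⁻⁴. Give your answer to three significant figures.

32.2 K

Flux at the orbit: S = 1360/(9.64)² = 14.63 W m⁻².
OLR = S(1−α)/4 = 2.071 W m⁻²; the top layer radiates at T_e = 77.74 K.
Surface: T_s = (4)^¼·T_e = 109.9 K.
Warming: T_s − T_e = 32.20 K.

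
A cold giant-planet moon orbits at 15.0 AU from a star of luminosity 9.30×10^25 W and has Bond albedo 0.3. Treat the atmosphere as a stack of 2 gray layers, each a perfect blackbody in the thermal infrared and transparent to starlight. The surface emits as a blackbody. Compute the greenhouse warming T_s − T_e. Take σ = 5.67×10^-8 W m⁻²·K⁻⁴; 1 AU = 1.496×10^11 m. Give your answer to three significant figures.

d = 15.0 × 1.496×10^11 m = 2.244×10^12 m.
Spreading L over a sphere of radius d: S = 9.30×10^25/(4π·2.24×10^12²) = 1.470 W m⁻².
The effective emission temperature is T_e = [S(1−α)/(4σ)]^¼ = 46.15 K.
T_s = (N+1)^(1/4)·T_e = 60.74 K.
So the greenhouse effect raises the surface by 60.74 − 46.15 = 14.59 K.

14.6 K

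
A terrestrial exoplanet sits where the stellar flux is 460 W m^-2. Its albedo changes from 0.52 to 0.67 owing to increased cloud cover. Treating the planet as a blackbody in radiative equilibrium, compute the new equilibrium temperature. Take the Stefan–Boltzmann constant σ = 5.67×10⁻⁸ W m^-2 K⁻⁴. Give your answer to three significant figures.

With the new albedo, S(1−α₂)/4 = 37.95 W m^-2, so T₂ = 160.8 K.

161 K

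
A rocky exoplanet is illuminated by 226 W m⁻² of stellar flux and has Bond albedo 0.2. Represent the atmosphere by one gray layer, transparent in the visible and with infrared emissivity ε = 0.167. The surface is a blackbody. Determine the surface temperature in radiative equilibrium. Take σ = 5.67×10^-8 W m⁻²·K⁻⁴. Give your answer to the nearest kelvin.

172 K

Effective emission temperature (TOA balance): σT_e⁴ = S(1−α)/4 = 45.20 W m⁻² → T_e = 168.0 K.
The surface balance (absorbed SW + ε·downward IR = σT_s⁴) with T_a⁴ = T_s⁴/2 reduces to T_s = T_e·[2/(2−ε)]^¼ = 171.7 K.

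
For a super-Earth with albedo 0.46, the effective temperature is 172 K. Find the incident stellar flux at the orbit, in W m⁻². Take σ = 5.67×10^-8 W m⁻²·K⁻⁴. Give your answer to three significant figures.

Invert the energy balance for S: S = 4σT⁴/(1−α).
The emitted flux is σT⁴ = 49.62 W m⁻².
S = 4·49.62/0.54 = 367.6 W m⁻².

368 W m⁻²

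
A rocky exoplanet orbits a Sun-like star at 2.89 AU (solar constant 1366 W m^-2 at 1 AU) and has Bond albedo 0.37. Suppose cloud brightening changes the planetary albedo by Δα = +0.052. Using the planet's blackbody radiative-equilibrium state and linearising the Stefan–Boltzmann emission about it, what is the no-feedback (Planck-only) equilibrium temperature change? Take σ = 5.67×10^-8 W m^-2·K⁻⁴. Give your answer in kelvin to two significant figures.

-3.0 K

Flux at the orbit: S = 1366/(2.89)² = 163.6 W m^-2.
Reference equilibrium: T_e = [S(1−α)/(4σ)]^(1/4) = 146.0 K.
ΔF = −(S/4)Δα = −(163.6/4)×(+0.052) = -2.126 W m^-2.
Linearising σT⁴ gives d(σT⁴)/dT = 4σT_e³ = 0.7058 W m^-2 per K.
So ΔT₀ = -2.126/0.7058 = -3.01 K.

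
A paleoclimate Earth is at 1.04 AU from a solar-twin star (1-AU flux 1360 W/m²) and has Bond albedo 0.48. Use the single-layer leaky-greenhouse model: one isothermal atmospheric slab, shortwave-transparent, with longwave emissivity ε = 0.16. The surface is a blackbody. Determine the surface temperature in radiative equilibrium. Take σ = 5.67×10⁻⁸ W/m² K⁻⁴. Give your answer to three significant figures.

237 K

Flux at the orbit: S = 1360/(1.04)² = 1257 W/m².
The planet radiates to space at T_e = [S(1−α)/(4σ)]^(1/4) = 231.7 K.
For a single slab of emissivity ε, T_s⁴ = 2T_e⁴/(2−ε); thus T_s = 231.7·(1.087)^(1/4) = 236.6 K.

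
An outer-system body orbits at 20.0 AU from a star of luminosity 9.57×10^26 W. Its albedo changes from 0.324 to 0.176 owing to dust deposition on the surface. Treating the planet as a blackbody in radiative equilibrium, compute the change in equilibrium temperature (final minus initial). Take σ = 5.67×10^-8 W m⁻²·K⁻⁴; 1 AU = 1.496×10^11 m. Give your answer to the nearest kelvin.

d = 20.0 × 1.496×10^11 m = 2.992×10^12 m.
Flux at the orbit: S = L/(4πd²) = 9.57×10^26/(4π·(2.99×10^12)²) = 8.507 W m⁻².
Initial: T₁ = [S(1−0.324)/(4σ)]^(1/4) = 70.96 K.
With α = 0.176, T₂ = 74.56 K.
ΔT = T₂ − T₁ = 3.601 K.

4 K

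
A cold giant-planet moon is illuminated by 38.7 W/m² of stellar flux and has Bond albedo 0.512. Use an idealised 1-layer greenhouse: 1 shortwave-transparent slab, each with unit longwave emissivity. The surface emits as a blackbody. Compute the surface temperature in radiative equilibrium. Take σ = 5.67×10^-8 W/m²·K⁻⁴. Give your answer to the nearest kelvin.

The effective emission temperature is T_e = [S(1−α)/(4σ)]^¼ = 95.53 K.
Layer-by-layer balance gives σT_s⁴ = (N+1)σT_e⁴, so T_s = 2^¼·95.53 = 113.6 K.

114 K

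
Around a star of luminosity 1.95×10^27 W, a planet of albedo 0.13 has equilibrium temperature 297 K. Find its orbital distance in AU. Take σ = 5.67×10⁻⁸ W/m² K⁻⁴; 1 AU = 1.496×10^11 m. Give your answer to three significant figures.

Required flux: S = 4σT⁴/(1−α) = 2028 W/m².
S = L/(4πd²) → d = √(L/4πS) = √(1.95×10^27/(4π·2028)) = 2.766×10^11 m = 1.849 AU.

1.85 AU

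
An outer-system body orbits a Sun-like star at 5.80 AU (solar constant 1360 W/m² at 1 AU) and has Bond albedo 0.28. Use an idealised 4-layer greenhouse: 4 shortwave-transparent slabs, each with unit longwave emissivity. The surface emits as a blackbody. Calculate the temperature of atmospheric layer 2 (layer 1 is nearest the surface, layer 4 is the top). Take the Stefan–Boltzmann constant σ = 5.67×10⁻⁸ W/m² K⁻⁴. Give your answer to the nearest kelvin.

140 K

Flux at the orbit: S = 1360/(5.80)² = 40.43 W/m².
The effective emission temperature is T_e = [S(1−α)/(4σ)]^¼ = 106.4 K.
The net upward flux σT_e⁴ is constant between every pair of levels, so T_k⁴ = (N+1−k)T_e⁴.
T_2 = (3)^(1/4)·106.4 = 140.1 K.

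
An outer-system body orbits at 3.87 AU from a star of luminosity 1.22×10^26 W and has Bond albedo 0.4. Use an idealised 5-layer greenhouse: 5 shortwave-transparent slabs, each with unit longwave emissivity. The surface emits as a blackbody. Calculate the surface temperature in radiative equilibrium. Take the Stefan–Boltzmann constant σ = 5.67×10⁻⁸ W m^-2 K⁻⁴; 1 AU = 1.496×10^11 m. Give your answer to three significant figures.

146 K

d = 3.87 × 1.496×10^11 m = 5.790×10^11 m.
S = L/(4πd²) = 28.96 W m^-2.
The effective emission temperature is T_e = [S(1−α)/(4σ)]^¼ = 93.56 K.
With N = 5 opaque layers, T_s = (N+1)^(1/4)·T_e = 6^(1/4)·93.56 = 146.4 K.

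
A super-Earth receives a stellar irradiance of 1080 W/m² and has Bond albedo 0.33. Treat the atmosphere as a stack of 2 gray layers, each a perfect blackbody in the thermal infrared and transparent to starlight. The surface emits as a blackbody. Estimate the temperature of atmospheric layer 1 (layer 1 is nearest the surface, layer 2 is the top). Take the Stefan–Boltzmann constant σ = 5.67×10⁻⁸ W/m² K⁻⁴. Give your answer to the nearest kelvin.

283 K

OLR = S(1−α)/4 = 180.9 W/m²; the top layer radiates at T_e = 237.7 K.
Each opaque layer satisfies 2T_j⁴ = T_{j−1}⁴ + T_{j+1}⁴, giving T_k⁴ = (N+1−k)T_e⁴.
With k = 1: T_1 = (2+1−1)^¼·237.7 K = 282.6 K.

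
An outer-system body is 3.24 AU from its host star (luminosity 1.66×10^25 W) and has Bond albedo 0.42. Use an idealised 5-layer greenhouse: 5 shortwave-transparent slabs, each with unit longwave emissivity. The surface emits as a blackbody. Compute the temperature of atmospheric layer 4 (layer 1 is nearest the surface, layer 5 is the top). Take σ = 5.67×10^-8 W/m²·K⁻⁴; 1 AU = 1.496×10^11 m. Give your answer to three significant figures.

d = 3.24 × 1.496×10^11 m = 4.847×10^11 m.
Flux at the orbit: S = L/(4πd²) = 1.66×10^25/(4π·(4.85×10^11)²) = 5.623 W/m².
OLR = S(1−α)/4 = 0.8153 W/m²; the top layer radiates at T_e = 61.58 K.
The net upward flux σT_e⁴ is constant between every pair of levels, so T_k⁴ = (N+1−k)T_e⁴.
With k = 4: T_4 = (5+1−4)^¼·61.58 K = 73.23 K.

73.2 K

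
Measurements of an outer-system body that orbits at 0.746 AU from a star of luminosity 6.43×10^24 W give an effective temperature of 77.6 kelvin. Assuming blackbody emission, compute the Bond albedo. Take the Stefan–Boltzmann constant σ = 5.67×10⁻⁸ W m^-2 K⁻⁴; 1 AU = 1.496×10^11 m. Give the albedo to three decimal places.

0.800

d = 0.746 × 1.496×10^11 m = 1.116×10^11 m.
Spreading L over a sphere of radius d: S = 6.43×10^24/(4π·1.12×10^11²) = 41.08 W m^-2.
Rearranging the radiative balance, α = 1 − 4σT⁴/S.
4σT⁴ = 4·5.67×10⁻⁸·(77.6)⁴ = 8.224 W m^-2.
1−α = 8.224/41.08 = 0.2002, so α = 0.7998.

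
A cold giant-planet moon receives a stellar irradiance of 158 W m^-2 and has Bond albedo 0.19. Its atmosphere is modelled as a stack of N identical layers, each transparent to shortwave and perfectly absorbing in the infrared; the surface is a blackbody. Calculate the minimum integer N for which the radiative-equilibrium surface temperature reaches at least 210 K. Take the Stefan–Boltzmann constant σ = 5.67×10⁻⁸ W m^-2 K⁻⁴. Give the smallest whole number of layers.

3

OLR = S(1−α)/4 = 32.00 W m^-2; the top layer radiates at T_e = 154.1 K.
Need (N+1)T_e⁴ ≥ T_s⁴, i.e. N+1 ≥ (210/154.1)⁴ = 3.446.
The minimum whole number is N = 3.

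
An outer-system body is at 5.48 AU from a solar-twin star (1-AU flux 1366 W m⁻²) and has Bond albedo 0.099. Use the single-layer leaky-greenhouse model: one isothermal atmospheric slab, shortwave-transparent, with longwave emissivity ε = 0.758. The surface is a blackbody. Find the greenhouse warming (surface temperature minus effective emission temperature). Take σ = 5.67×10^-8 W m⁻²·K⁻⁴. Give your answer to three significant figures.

Flux at the orbit: S = 1366/(5.48)² = 45.49 W m⁻².
The planet radiates to space at T_e = [S(1−α)/(4σ)]^(1/4) = 115.9 K.
Surface balance with a leaky layer gives σT_s⁴ = σT_e⁴·2/(2−ε), so T_s = T_e·[2/(2−0.758)]^(1/4) = 130.6 K.
T_s − T_e = 130.6 − 115.9 = 14.67 K.

14.7 kelvin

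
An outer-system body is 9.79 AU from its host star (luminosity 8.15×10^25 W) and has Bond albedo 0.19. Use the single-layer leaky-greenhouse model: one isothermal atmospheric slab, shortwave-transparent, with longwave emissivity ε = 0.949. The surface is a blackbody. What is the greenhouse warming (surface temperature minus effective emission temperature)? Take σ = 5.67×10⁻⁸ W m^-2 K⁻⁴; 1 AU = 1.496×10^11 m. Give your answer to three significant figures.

10.0 kelvin

d = 9.79 × 1.496×10^11 m = 1.465×10^12 m.
S = L/(4πd²) = 3.024 W m^-2.
The planet radiates to space at T_e = [S(1−α)/(4σ)]^(1/4) = 57.32 K.
Surface balance with a leaky layer gives σT_s⁴ = σT_e⁴·2/(2−ε), so T_s = T_e·[2/(2−0.949)]^(1/4) = 67.33 K.
The atmosphere warms the surface by 10.00 K.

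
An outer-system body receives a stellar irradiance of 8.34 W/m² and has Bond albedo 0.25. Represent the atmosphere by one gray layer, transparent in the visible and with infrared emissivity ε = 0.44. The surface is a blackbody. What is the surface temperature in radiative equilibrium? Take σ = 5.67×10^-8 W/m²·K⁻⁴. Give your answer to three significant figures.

77.1 kelvin

The planet radiates to space at T_e = [S(1−α)/(4σ)]^(1/4) = 72.47 K.
The surface balance (absorbed SW + ε·downward IR = σT_s⁴) with T_a⁴ = T_s⁴/2 reduces to T_s = T_e·[2/(2−ε)]^¼ = 77.11 K.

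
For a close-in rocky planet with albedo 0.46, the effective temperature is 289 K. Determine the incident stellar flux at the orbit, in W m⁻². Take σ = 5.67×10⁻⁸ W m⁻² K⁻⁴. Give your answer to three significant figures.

2930 W m⁻²

From S(1−α)/4 = σT⁴: S = 4σT⁴/(1−α).
σT⁴ = 5.67×10⁻⁸·(289)⁴ = 395.5 W m⁻².
S = 4·395.5/0.54 = 2930 W m⁻².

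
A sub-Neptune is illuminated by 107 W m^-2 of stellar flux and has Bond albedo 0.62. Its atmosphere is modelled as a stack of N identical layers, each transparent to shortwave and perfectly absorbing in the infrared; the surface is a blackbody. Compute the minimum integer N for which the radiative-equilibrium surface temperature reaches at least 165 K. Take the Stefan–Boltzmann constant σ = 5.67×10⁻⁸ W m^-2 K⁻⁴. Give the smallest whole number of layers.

4

The effective emission temperature is T_e = [S(1−α)/(4σ)]^¼ = 115.7 K.
Need (N+1)T_e⁴ ≥ T_s⁴, i.e. N+1 ≥ (165/115.7)⁴ = 4.134.
The minimum whole number is N = 4.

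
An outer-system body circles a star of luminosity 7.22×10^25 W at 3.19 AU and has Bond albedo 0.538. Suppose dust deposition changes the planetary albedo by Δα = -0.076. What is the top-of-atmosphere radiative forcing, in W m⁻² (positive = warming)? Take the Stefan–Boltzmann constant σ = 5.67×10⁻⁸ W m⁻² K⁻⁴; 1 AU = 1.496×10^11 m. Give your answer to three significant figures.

0.479 W m⁻²

d = 3.19 × 1.496×10^11 m = 4.772×10^11 m.
Flux at the orbit: S = L/(4πd²) = 7.22×10^25/(4π·(4.77×10^11)²) = 25.23 W m⁻².
The change in absorbed flux is Δ[S(1−α)/4] = −SΔα/4 = 0.4793 W m⁻².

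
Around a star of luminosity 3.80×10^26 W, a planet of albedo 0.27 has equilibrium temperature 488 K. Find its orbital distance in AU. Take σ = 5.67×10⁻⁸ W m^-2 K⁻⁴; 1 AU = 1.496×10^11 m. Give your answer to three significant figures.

Required flux: S = 4σT⁴/(1−α) = 17620 W m^-2.
Then d = [L/(4πS)]^(1/2) = 4.143×10^10 m, i.e. 0.2769 AU.

0.277 AU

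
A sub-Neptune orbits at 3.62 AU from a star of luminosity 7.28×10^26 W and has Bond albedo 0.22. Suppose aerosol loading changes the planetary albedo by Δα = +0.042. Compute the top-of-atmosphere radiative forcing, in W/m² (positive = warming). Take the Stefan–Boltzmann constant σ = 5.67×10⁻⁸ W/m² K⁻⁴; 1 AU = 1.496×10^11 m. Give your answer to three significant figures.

Orbital distance: d = 3.62 AU = 5.416×10^11 m.
Flux at the orbit: S = L/(4πd²) = 7.28×10^26/(4π·(5.42×10^11)²) = 197.5 W/m².
The change in absorbed flux is Δ[S(1−α)/4] = −SΔα/4 = -2.074 W/m².

-2.07 W/m²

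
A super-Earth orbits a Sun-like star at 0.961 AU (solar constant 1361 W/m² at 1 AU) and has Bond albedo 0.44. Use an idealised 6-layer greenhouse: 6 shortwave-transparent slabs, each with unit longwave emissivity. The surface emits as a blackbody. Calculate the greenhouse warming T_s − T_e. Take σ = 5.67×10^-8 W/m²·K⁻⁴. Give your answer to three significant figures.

154 K

Flux at the orbit: S = 1361/(0.961)² = 1474 W/m².
Top-of-atmosphere balance: σT_e⁴ = S(1−α)/4 = 206.3 W/m² → T_e = 245.6 K.
T_s = (N+1)^(1/4)·T_e = 399.5 K.
Warming: T_s − T_e = 153.9 K.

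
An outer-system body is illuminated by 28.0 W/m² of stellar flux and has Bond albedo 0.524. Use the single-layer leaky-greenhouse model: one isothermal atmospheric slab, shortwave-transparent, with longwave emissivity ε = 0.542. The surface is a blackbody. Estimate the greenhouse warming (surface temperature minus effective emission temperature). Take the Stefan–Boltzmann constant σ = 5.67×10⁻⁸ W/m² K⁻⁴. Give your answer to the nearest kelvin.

At the top of the atmosphere, σT_e⁴ = S(1−α)/4 = 3.332 W/m², giving T_e = 87.55 K.
For a single slab of emissivity ε, T_s⁴ = 2T_e⁴/(2−ε); thus T_s = 87.55·(1.372)^(1/4) = 94.75 K.
The atmosphere warms the surface by 7.199 K.

7 K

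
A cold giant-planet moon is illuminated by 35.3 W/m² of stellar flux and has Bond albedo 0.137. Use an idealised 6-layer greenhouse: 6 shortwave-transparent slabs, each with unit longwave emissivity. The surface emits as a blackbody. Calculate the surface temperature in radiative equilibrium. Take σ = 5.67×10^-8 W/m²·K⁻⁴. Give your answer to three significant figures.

175 kelvin

OLR = S(1−α)/4 = 7.616 W/m²; the top layer radiates at T_e = 107.7 K.
Layer-by-layer balance gives σT_s⁴ = (N+1)σT_e⁴, so T_s = 7^¼·107.7 = 175.1 K.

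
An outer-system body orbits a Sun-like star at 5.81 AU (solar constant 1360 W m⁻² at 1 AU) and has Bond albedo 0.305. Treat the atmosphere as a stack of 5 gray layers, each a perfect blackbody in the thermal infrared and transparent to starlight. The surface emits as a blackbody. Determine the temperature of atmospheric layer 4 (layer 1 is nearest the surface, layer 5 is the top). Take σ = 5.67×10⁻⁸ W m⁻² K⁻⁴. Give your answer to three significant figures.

125 kelvin

By the inverse-square law, S = 1360/5.81² = 40.29 W m⁻².
The effective emission temperature is T_e = [S(1−α)/(4σ)]^¼ = 105.4 K.
The net upward flux σT_e⁴ is constant between every pair of levels, so T_k⁴ = (N+1−k)T_e⁴.
T_4 = (2)^(1/4)·105.4 = 125.4 K.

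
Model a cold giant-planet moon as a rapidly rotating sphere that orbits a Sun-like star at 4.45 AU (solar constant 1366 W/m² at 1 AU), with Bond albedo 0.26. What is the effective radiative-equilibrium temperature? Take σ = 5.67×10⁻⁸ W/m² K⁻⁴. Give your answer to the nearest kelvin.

Irradiance scales as 1/d², so S = 1366 W/m² × (1/4.45)² = 68.98 W/m².
Averaging over the sphere, the absorbed flux is S(1−α)/4 = 12.76 W/m².
Balancing against σT⁴: T = (12.76/5.67×10⁻⁸)^(1/4) = 122.5 K.

122 K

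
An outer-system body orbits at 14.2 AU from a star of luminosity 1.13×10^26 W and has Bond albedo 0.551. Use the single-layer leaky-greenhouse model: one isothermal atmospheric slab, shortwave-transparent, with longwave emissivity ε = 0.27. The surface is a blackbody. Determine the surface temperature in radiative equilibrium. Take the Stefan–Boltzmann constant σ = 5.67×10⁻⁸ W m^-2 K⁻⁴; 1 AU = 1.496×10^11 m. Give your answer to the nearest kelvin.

d = 14.2 × 1.496×10^11 m = 2.124×10^12 m.
S = L/(4πd²) = 1.993 W m^-2.
At the top of the atmosphere, σT_e⁴ = S(1−α)/4 = 0.2237 W m^-2, giving T_e = 44.57 K.
Surface balance with a leaky layer gives σT_s⁴ = σT_e⁴·2/(2−ε), so T_s = T_e·[2/(2−0.27)]^(1/4) = 46.21 K.

46 K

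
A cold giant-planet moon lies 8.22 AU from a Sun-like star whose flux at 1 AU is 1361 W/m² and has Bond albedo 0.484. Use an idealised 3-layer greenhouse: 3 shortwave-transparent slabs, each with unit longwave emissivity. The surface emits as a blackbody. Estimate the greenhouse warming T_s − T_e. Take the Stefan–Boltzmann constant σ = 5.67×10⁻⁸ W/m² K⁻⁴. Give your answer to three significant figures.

By the inverse-square law, S = 1361/8.22² = 20.14 W/m².
Top-of-atmosphere balance: σT_e⁴ = S(1−α)/4 = 2.598 W/m² → T_e = 82.28 K.
T_s = (N+1)^(1/4)·T_e = 116.4 K.
So the greenhouse effect raises the surface by 116.4 − 82.28 = 34.08 K.

34.1 kelvin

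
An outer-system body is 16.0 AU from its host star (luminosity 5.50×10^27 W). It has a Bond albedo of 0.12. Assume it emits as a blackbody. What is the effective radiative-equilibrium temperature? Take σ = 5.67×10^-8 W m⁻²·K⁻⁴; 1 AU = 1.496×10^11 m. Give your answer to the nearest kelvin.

131 kelvin

d = 16.0 × 1.496×10^11 m = 2.394×10^12 m.
Spreading L over a sphere of radius d: S = 5.50×10^27/(4π·2.39×10^12²) = 76.39 W m⁻².
Averaging over the sphere, the absorbed flux is S(1−α)/4 = 16.81 W m⁻².
Set σT⁴ = 16.81 → T = (16.81/σ)^(1/4) = 131.2 K.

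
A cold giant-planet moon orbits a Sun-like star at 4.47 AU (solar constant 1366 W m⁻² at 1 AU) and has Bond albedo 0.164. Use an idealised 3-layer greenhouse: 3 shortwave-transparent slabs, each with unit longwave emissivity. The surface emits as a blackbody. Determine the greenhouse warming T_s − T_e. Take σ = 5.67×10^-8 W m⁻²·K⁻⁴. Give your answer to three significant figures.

52.2 K

Irradiance scales as 1/d², so S = 1366 W m⁻² × (1/4.47)² = 68.37 W m⁻².
Top-of-atmosphere balance: σT_e⁴ = S(1−α)/4 = 14.29 W m⁻² → T_e = 126.0 K.
T_s = (N+1)^(1/4)·T_e = 178.2 K.
So the greenhouse effect raises the surface by 178.2 − 126.0 = 52.19 K.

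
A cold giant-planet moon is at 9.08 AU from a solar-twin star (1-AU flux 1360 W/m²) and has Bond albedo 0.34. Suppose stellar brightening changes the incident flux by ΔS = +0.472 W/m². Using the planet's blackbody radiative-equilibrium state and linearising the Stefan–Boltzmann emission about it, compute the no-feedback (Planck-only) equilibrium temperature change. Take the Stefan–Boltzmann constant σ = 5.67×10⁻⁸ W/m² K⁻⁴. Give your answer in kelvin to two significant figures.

0.60 K

Flux at the orbit: S = 1360/(9.08)² = 16.50 W/m².
The baseline emission temperature is T_e = 83.24 K.
ΔF = Δ[S(1−α)]/4 = (1−0.34)·+0.472/4 = 0.07788 W/m².
Linearising σT⁴ gives d(σT⁴)/dT = 4σT_e³ = 0.1308 W/m² per K.
So ΔT₀ = 0.07788/0.1308 = 0.595 K.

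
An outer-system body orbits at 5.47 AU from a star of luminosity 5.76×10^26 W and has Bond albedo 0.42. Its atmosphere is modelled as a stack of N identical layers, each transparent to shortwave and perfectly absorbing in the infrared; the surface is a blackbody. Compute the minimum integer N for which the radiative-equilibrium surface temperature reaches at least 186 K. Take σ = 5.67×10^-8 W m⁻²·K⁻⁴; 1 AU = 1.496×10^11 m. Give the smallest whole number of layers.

6

Orbital distance: d = 5.47 AU = 8.183×10^11 m.
S = L/(4πd²) = 68.45 W m⁻².
OLR = S(1−α)/4 = 9.925 W m⁻²; the top layer radiates at T_e = 115.0 K.
T_s = (N+1)^(1/4)·T_e ≥ 186 K requires N+1 ≥ (T_s/T_e)⁴ = (186/115.0)⁴ = 6.837.
Rounding up, N = 6.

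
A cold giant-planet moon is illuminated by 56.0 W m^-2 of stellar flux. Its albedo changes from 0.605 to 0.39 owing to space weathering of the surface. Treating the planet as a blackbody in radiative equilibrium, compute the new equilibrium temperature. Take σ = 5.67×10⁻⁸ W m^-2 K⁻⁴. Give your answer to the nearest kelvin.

T₂ = [S(1−α₂)/(4σ)]^(1/4) = [56.00·0.61/(4σ)]^(1/4) = 110.8 K.

111 K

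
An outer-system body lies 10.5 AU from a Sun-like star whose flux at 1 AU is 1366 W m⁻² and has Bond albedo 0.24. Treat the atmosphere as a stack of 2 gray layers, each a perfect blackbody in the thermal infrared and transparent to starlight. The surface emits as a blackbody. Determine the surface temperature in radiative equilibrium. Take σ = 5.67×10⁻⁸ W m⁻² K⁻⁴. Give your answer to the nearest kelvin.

106 kelvin

Flux at the orbit: S = 1366/(10.5)² = 12.39 W m⁻².
Top-of-atmosphere balance: σT_e⁴ = S(1−α)/4 = 2.354 W m⁻² → T_e = 80.27 K.
For an N-layer opaque stack, T_s⁴ = (N+1)T_e⁴, hence T_s = (3)^(1/4)×80.27 K = 105.6 K.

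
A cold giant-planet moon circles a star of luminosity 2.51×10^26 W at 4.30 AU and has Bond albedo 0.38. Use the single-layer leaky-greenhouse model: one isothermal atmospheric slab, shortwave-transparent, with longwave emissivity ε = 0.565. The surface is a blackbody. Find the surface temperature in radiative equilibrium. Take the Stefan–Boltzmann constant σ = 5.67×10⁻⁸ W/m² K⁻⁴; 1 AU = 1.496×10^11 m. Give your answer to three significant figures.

Orbital distance: d = 4.30 AU = 6.433×10^11 m.
S = L/(4πd²) = 48.27 W/m².
The planet radiates to space at T_e = [S(1−α)/(4σ)]^(1/4) = 107.2 K.
For a single slab of emissivity ε, T_s⁴ = 2T_e⁴/(2−ε); thus T_s = 107.2·(1.394)^(1/4) = 116.5 K.

116 K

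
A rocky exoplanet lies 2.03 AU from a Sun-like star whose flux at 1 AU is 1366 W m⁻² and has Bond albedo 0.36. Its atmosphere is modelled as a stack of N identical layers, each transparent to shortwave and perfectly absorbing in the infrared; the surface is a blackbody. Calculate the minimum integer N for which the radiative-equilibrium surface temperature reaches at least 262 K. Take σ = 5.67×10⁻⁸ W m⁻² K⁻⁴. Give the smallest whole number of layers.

5

Flux at the orbit: S = 1366/(2.03)² = 331.5 W m⁻².
OLR = S(1−α)/4 = 53.04 W m⁻²; the top layer radiates at T_e = 174.9 K.
T_s = (N+1)^(1/4)·T_e ≥ 262 K requires N+1 ≥ (T_s/T_e)⁴ = (262/174.9)⁴ = 5.037.
Rounding up, N = 5.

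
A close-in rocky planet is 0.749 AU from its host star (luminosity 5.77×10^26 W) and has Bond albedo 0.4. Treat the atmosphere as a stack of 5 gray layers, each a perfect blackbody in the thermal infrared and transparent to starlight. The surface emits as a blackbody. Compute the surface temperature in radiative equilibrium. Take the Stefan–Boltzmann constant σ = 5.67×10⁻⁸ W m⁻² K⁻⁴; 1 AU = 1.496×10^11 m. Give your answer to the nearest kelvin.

d = 0.749 × 1.496×10^11 m = 1.121×10^11 m.
S = L/(4πd²) = 3657 W m⁻².
Top-of-atmosphere balance: σT_e⁴ = S(1−α)/4 = 548.6 W m⁻² → T_e = 313.6 K.
For an N-layer opaque stack, T_s⁴ = (N+1)T_e⁴, hence T_s = (6)^(1/4)×313.6 K = 490.9 K.

491 kelvin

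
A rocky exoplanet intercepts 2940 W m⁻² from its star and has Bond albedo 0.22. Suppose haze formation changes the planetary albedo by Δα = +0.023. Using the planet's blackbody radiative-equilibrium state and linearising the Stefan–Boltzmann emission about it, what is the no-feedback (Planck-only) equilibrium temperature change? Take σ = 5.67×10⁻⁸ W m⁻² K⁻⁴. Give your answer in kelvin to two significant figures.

Reference equilibrium: T_e = [S(1−α)/(4σ)]^(1/4) = 317.1 K.
ΔF = −(S/4)Δα = −(2940/4)×(+0.023) = -16.91 W m⁻².
Linearising σT⁴ gives d(σT⁴)/dT = 4σT_e³ = 7.232 W m⁻² per K.
So ΔT₀ = -16.91/7.232 = -2.34 K.

-2.3 K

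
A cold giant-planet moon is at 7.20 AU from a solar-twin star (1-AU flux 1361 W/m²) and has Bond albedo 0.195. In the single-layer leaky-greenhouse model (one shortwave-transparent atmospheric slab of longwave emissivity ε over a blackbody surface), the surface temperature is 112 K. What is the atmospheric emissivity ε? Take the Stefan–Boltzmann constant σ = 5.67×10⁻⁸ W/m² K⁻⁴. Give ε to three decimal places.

0.816

By the inverse-square law, S = 1361/7.20² = 26.25 W/m².
First, T_e = [26.25·(1−0.195)/(4σ)]^(1/4) = 98.25 K.
Since (2−ε)/2 = (T_e/T_s)⁴ = 0.5922, ε = 0.8156.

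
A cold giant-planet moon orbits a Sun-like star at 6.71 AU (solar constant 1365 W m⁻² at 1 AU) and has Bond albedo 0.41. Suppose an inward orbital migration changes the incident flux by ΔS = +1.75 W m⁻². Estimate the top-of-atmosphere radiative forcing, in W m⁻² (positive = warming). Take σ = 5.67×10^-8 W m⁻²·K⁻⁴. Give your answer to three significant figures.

Irradiance scales as 1/d², so S = 1365 W m⁻² × (1/6.71)² = 30.32 W m⁻².
ΔF = Δ[S(1−α)]/4 = (1−0.41)·+1.75/4 = 0.2581 W m⁻².

0.258 W m⁻²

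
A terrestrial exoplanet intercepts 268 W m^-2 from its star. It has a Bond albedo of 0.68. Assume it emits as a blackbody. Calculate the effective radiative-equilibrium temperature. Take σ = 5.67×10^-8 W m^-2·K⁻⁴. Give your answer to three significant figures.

139 K

Averaging over the sphere, the absorbed flux is S(1−α)/4 = 21.44 W m^-2.
Set σT⁴ = 21.44 → T = (21.44/σ)^(1/4) = 139.4 K.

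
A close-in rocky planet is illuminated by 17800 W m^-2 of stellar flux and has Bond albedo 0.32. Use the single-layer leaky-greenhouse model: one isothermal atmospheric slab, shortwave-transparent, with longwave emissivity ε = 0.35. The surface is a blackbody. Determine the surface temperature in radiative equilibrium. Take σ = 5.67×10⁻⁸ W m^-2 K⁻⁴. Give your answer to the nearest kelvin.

The planet radiates to space at T_e = [S(1−α)/(4σ)]^(1/4) = 480.6 K.
The surface balance (absorbed SW + ε·downward IR = σT_s⁴) with T_a⁴ = T_s⁴/2 reduces to T_s = T_e·[2/(2−ε)]^¼ = 504.3 K.

504 K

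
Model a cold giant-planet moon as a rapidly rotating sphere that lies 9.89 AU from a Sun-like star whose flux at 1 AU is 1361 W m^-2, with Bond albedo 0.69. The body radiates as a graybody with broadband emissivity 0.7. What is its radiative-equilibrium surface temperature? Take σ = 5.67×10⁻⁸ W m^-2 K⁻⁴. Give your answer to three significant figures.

72.2 K

Irradiance scales as 1/d², so S = 1361 W m^-2 × (1/9.89)² = 13.91 W m^-2.
Averaging over the sphere, the absorbed flux is S(1−α)/4 = 1.078 W m^-2.
Equating to εσT⁴ with ε = 0.7: T = (1.078/0.7σ)^(1/4) = 72.20 K.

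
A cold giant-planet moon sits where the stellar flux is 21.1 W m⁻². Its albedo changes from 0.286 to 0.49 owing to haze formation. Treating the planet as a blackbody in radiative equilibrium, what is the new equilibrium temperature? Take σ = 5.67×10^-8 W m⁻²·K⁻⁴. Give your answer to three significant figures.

83.0 K

T₂ = [S(1−α₂)/(4σ)]^(1/4) = [21.10·0.51/(4σ)]^(1/4) = 83.00 K.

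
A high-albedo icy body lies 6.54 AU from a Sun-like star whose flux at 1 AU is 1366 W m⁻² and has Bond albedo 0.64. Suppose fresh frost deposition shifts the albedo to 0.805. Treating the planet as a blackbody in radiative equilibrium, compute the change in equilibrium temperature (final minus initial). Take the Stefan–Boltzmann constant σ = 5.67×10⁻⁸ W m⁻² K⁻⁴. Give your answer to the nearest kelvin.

Irradiance scales as 1/d², so S = 1366 W m⁻² × (1/6.54)² = 31.94 W m⁻².
Initial: T₁ = [S(1−0.64)/(4σ)]^(1/4) = 84.38 K.
Final:   T₂ = [S(1−0.805)/(4σ)]^(1/4) = 72.39 K.
ΔT = T₂ − T₁ = -11.99 K.

-12 K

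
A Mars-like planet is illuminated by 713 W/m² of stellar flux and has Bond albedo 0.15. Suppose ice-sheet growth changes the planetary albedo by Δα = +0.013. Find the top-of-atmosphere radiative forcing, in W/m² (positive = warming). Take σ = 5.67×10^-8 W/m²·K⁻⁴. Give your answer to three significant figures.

-2.32 W/m²

TOA radiative forcing: ΔF = −S·Δα/4 = −713.0·(+0.013)/4 = -2.317 W/m².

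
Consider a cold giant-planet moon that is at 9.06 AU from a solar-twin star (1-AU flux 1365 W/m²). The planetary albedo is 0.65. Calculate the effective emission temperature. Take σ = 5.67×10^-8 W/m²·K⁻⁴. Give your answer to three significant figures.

By the inverse-square law, S = 1365/9.06² = 16.63 W/m².
Averaging over the sphere, the absorbed flux is S(1−α)/4 = 1.455 W/m².
Set σT⁴ = 1.455 → T = (1.455/σ)^(1/4) = 71.17 K.

71.2 K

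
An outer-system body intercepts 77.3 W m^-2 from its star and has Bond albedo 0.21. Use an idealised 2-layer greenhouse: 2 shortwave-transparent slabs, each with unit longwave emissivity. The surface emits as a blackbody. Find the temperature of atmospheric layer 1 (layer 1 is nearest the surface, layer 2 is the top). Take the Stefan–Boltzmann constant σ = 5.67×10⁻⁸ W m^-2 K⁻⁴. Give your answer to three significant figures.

The effective emission temperature is T_e = [S(1−α)/(4σ)]^¼ = 128.1 K.
In the N-layer model, layer k (counted from the surface) has T_k = (N+1−k)^(1/4)·T_e.
T_1 = (2)^(1/4)·128.1 = 152.3 K.

152 kelvin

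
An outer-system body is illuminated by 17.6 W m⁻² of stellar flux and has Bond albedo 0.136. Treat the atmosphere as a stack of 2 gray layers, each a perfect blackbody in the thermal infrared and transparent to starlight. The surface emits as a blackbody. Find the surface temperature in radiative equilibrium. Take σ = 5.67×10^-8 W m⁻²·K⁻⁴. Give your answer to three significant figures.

OLR = S(1−α)/4 = 3.802 W m⁻²; the top layer radiates at T_e = 90.49 K.
With N = 2 opaque layers, T_s = (N+1)^(1/4)·T_e = 3^(1/4)·90.49 = 119.1 K.

119 K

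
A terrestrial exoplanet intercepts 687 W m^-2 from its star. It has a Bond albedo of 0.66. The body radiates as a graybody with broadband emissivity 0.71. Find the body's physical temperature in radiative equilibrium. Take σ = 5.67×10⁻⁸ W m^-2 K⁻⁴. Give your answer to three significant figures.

195 K

Averaging over the sphere, the absorbed flux is S(1−α)/4 = 58.39 W m^-2.
Equating to εσT⁴ with ε = 0.71: T = (58.39/0.71σ)^(1/4) = 195.2 K.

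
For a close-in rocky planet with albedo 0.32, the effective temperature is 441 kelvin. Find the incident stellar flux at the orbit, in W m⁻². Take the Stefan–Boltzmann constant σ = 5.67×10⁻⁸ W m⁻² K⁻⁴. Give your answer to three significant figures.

12600 W m⁻²

From S(1−α)/4 = σT⁴: S = 4σT⁴/(1−α).
The emitted flux is σT⁴ = 2145 W m⁻².
So S = 4×2145/(1−0.32) = 12620 W m⁻².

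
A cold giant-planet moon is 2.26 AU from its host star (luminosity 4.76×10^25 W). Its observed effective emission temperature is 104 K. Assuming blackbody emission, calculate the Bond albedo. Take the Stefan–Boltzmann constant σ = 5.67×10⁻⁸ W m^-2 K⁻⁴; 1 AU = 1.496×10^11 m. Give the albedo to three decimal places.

0.199

d = 2.26 × 1.496×10^11 m = 3.381×10^11 m.
S = L/(4πd²) = 33.14 W m^-2.
Rearranging the radiative balance, α = 1 − 4σT⁴/S.
4σT⁴ = 4·5.67×10⁻⁸·(104)⁴ = 26.53 W m^-2.
1−α = 26.53/33.14 = 0.8007, so α = 0.1993.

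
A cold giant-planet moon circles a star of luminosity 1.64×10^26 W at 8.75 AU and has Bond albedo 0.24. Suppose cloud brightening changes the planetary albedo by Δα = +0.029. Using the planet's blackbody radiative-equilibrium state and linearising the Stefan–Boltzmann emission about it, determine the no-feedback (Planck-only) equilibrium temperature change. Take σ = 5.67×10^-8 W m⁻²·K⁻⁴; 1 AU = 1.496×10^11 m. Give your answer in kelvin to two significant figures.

d = 8.75 × 1.496×10^11 m = 1.309×10^12 m.
S = L/(4πd²) = 7.616 W m⁻².
The baseline emission temperature is T_e = 71.08 K.
The change in absorbed flux is Δ[S(1−α)/4] = −SΔα/4 = -0.05522 W m⁻².
Linearising σT⁴ gives d(σT⁴)/dT = 4σT_e³ = 0.08144 W m⁻² per K.
Hence the no-feedback warming is ΔF/(4σT_e³) = -0.678 K.

-0.68 K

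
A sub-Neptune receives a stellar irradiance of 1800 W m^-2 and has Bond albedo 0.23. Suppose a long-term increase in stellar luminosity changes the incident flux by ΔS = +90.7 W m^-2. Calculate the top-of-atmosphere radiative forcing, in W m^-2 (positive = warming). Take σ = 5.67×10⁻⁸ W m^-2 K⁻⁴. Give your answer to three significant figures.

17.5 W m^-2

TOA radiative forcing: ΔF = (1−α)ΔS/4 = 0.77·(+90.7)/4 = 17.46 W m^-2.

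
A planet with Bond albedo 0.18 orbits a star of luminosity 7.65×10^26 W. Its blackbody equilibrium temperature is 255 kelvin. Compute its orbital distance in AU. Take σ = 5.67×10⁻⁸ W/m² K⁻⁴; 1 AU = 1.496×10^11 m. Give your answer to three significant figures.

1.53 AU

Required flux: S = 4σT⁴/(1−α) = 1169 W/m².
S = L/(4πd²) → d = √(L/4πS) = √(7.65×10^26/(4π·1169)) = 2.282×10^11 m = 1.525 AU.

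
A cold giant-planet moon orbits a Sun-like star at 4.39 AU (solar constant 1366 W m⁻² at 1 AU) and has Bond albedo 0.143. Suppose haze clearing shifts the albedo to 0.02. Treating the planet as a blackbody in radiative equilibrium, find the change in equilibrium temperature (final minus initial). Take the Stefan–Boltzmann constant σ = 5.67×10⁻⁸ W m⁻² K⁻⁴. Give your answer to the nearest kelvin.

Irradiance scales as 1/d², so S = 1366 W m⁻² × (1/4.39)² = 70.88 W m⁻².
Initial: T₁ = [S(1−0.143)/(4σ)]^(1/4) = 127.9 K.
Final:   T₂ = [S(1−0.02)/(4σ)]^(1/4) = 132.3 K.
ΔT = T₂ − T₁ = 4.362 K.

4 K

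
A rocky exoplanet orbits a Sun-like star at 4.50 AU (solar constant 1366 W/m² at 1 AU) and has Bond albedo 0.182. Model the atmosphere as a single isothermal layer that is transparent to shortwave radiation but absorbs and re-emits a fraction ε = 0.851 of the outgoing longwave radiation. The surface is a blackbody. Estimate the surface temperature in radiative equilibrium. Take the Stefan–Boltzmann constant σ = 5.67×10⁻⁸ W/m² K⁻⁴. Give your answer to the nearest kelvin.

143 K

Irradiance scales as 1/d², so S = 1366 W/m² × (1/4.50)² = 67.46 W/m².
At the top of the atmosphere, σT_e⁴ = S(1−α)/4 = 13.79 W/m², giving T_e = 124.9 K.
Surface balance with a leaky layer gives σT_s⁴ = σT_e⁴·2/(2−ε), so T_s = T_e·[2/(2−0.851)]^(1/4) = 143.5 K.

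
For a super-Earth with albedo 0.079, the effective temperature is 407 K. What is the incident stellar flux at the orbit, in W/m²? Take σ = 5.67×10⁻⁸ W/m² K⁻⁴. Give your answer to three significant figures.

Invert the energy balance for S: S = 4σT⁴/(1−α).
The emitted flux is σT⁴ = 1556 W/m².
S = 4·1556/0.921 = 6757 W/m².

6760 W/m²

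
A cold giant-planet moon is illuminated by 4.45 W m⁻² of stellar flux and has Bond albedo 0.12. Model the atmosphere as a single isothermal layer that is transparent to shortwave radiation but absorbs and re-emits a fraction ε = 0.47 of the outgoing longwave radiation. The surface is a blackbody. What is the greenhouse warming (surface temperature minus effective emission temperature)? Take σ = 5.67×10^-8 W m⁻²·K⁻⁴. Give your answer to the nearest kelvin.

At the top of the atmosphere, σT_e⁴ = S(1−α)/4 = 0.9790 W m⁻², giving T_e = 64.46 K.
The surface balance (absorbed SW + ε·downward IR = σT_s⁴) with T_a⁴ = T_s⁴/2 reduces to T_s = T_e·[2/(2−ε)]^¼ = 68.93 K.
Greenhouse warming: T_s − T_e = 4.465 K.

4 K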